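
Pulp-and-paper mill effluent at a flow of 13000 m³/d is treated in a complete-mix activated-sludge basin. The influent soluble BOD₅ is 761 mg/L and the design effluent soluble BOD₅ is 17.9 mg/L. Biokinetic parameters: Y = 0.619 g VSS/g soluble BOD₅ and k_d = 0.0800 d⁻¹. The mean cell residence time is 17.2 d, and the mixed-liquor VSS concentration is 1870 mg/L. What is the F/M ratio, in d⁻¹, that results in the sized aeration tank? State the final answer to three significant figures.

F/M ≈ 0.229 d⁻¹

Steady-state biomass mass balance: V·X·(1 + k_d·θ_c) = Y·Q·(S₀ − S)·θ_c, so V = 0.619 × 13000 × (761 − 17.9) × 17.2 / [1870 × (1 + 0.0800 × 17.2)] = 1.03×10^8 / 4443 = 23148 m³.
F/M = applied load / biomass = Q·S₀/(V·X) = 13000 × 761 / (23148 × 1870) = 0.2285 d⁻¹.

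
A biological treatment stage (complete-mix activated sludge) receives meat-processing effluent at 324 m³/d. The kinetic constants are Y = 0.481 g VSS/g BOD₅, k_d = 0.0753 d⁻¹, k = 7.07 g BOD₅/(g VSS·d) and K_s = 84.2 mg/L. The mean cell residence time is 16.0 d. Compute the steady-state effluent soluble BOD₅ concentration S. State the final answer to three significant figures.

From the Monod/SRT balance for a CMAS, S = K_s·(1+k_d θ_c)/[θ_c·(Y k − k_d) − 1] = 84.2 × (1 + 0.0753 × 16.0) / [16.0 × (0.481 × 7.07 − 0.0753) − 1] = 185.6 / 52.21 = 3.556 mg/L.

S ≈ 3.56 mg/L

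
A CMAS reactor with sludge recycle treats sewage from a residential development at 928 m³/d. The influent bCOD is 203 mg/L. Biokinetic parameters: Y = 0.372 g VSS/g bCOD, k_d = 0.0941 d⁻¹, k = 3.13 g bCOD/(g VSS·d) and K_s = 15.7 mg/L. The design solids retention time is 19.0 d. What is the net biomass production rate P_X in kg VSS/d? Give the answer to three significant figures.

Effluent substrate depends only on kinetics and SRT: S = K_s(1 + k_d θ_c) / [θ_c(Yk − k_d) − 1] = 15.7 × (1 + 0.0941 × 19.0) / [19.0 × (0.372 × 3.13 − 0.0941) − 1] = 43.77 / 19.33 = 2.264 mg/L.
Observed yield with endogenous decay: Y_obs = Y / (1 + k_d·θ_c) = 0.372 / (1 + 0.0941 × 19.0) = 0.372 / 2.788 = 0.1334 g VSS/g bCOD.
Mass of bCOD removed per day: Q(S₀ − S) = 928 × 200.7 g/m³ = 186.3 kg/d.
Biomass produced: P_X = Y_obs·Q·ΔS = 0.1334 × 186.3 ≈ 24.86 kg VSS/d.

P_X ≈ 24.9 kg VSS/d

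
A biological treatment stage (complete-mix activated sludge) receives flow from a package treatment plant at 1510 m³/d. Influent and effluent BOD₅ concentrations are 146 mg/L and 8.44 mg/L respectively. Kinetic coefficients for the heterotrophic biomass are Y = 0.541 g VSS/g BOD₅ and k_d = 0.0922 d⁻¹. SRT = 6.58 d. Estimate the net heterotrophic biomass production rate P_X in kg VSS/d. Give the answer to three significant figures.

P_X ≈ 69.9 kg VSS/d

Observed yield with endogenous decay: Y_obs = Y / (1 + k_d·θ_c) = 0.541 / (1 + 0.0922 × 6.58) = 0.541 / 1.607 = 0.3367 g VSS/g BOD₅.
ΔS = 146 − 8.44 = 137.6 mg/L, so the substrate removal rate is 1510 × 137.6/1000 = 207.7 kg BOD₅/d.
P_X = Y_obs · Q(S₀ − S) = 0.3367 × 207.7 = 69.94 kg VSS/d.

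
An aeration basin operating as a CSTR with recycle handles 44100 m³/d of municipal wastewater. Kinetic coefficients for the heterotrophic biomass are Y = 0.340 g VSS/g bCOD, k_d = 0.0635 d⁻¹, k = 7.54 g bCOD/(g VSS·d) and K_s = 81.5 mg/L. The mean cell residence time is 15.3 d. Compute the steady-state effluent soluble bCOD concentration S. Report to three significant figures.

For a completely mixed reactor with recycle the Lawrence–McCarty relation gives S = K_s·(1 + k_d·θ_c) / [θ_c·(Y·k − k_d) − 1] = 81.5 × (1 + 0.0635 × 15.3) / [15.3 × (0.340 × 7.54 − 0.0635) − 1] = 160.7 / 37.25 = 4.313 mg/L.

S ≈ 4.31 mg/L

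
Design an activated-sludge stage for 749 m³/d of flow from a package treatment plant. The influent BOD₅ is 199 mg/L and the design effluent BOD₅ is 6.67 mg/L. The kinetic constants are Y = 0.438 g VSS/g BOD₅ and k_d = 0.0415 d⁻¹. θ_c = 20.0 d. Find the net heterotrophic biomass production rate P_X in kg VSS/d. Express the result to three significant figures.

P_X ≈ 34.5 kg VSS/d

The observed yield is Y_obs = Y/(1 + k_d·θ_c) = 0.438 / (1 + 0.0415 × 20.0) = 0.438 / 1.830 = 0.2393 g VSS per g BOD₅ removed.
ΔS = 199 − 6.67 = 192.3 mg/L, so the substrate removal rate is 749 × 192.3/1000 = 144.1 kg BOD₅/d.
P_X = Y_obs · Q(S₀ − S) = 0.2393 × 144.1 = 34.48 kg VSS/d.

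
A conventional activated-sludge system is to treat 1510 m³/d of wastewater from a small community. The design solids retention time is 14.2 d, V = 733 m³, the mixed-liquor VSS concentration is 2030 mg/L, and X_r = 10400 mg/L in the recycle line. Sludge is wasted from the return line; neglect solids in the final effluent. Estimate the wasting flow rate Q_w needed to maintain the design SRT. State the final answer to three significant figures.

Q_w = (V·X)/(θ_c X_r) = 733.0 × 2030 / (14.2 × 10400) = 10.08 m³/d.

Q_w ≈ 10.1 m³/d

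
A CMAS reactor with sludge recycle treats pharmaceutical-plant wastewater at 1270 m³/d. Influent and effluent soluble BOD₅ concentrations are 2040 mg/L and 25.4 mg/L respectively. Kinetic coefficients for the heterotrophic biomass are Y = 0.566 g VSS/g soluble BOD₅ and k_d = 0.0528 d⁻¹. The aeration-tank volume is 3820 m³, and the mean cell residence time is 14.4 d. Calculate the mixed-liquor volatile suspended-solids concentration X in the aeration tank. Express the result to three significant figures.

X ≈ 3100 mg/L

From V·X·(1 + k_d·θ_c) = Y·Q·(S₀ − S)·θ_c: X = 0.566 × 1270 × (2040 − 25.4) × 14.4 / [3820 × (1 + 0.0528 × 14.4)] = 3101 mg/L.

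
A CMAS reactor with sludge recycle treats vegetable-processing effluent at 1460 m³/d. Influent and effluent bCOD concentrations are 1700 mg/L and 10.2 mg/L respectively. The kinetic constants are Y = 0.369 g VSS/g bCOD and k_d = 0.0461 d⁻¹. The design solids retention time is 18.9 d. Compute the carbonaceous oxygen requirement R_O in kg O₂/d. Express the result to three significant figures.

Y_obs = Y / (1 + k_d θ_c) = 0.369 / (1 + 0.0461 × 18.9) = 0.369 / 1.871 = 0.1972.
ΔS = 1700 − 10.2 = 1690 mg/L, so the substrate removal rate is 1460 × 1690/1000 = 2467 kg bCOD/d.
Net sludge production P_X = 0.1972 × 2467 = 486.5 kg VSS/d.
R_O = Q·(S₀ − S) − 1.42·P_X = 2467 − 1.42 × 486.5 = 1776 kg O₂/d.

R_O ≈ 1780 kg O₂/d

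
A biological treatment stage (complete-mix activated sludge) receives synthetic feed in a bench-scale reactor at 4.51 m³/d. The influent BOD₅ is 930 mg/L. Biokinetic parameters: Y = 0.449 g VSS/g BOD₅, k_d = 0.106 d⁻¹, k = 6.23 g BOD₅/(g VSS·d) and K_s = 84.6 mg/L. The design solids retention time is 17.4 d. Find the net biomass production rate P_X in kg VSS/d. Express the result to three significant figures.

Effluent substrate depends only on kinetics and SRT: S = K_s(1 + k_d θ_c) / [θ_c(Yk − k_d) − 1] = 84.6 × (1 + 0.106 × 17.4) / [17.4 × (0.449 × 6.23 − 0.106) − 1] = 240.6 / 45.83 = 5.251 mg/L.
Observed yield with endogenous decay: Y_obs = Y / (1 + k_d·θ_c) = 0.449 / (1 + 0.106 × 17.4) = 0.449 / 2.844 = 0.1579 g VSS/g BOD₅.
Mass of BOD₅ removed per day: Q(S₀ − S) = 4.51 × 924.8 g/m³ = 4.171 kg/d.
P_X = Y_obs · Q(S₀ − S) = 0.1579 × 4.171 = 0.6583 kg VSS/d.

P_X ≈ 0.658 kg VSS/d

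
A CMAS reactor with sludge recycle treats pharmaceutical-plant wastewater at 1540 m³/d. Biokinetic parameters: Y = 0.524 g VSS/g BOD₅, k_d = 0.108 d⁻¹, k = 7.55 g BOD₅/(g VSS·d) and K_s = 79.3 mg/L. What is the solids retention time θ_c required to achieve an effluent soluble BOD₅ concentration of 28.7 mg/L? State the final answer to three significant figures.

Specific growth rate at S = 28.7 mg/L: μ = YkS/(K_s+S) = 0.524·7.55·28.7/(79.3+28.7) = 1.051 d⁻¹.
1/θ_c = 1.051 − 0.108 = 0.9433 d⁻¹, so θ_c = 1.060 d.

θ_c ≈ 1.06 d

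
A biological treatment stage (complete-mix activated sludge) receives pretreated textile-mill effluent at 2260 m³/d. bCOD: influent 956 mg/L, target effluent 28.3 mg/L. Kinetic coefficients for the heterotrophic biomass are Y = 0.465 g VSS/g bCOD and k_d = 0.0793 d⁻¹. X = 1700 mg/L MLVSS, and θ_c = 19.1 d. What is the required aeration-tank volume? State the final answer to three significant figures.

V ≈ 4360 m³

From the SRT design equation V = Y Q (S₀−S) θ_c / [X (1 + k_d θ_c)] = 0.465 × 2260 × (956 − 28.3) × 19.1 / [1700 × (1 + 0.0793 × 19.1)] = 1.86×10^7 / 4275 = 4356 m³.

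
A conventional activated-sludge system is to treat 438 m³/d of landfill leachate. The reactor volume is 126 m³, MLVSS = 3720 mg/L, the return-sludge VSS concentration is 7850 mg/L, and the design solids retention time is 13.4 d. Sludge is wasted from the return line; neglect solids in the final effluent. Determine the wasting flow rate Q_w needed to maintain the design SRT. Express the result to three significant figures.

Q_w ≈ 4.46 m³/d

θ_c = V·X/(Q_w·X_r) when wasting from the recycle, so Q_w = V·X/(θ_c·X_r) = 126.0 × 3720 / (13.4 × 7850) = 4.456 m³/d.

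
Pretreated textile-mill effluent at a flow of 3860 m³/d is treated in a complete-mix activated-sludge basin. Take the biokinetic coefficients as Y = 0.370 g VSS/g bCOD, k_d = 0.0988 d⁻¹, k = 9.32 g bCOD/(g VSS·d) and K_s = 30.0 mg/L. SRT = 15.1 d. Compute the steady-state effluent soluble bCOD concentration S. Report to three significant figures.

Effluent substrate depends only on kinetics and SRT: S = K_s(1 + k_d θ_c) / [θ_c(Yk − k_d) − 1] = 30.0 × (1 + 0.0988 × 15.1) / [15.1 × (0.370 × 9.32 − 0.0988) − 1] = 74.76 / 49.58 = 1.508 mg/L.

S ≈ 1.51 mg/L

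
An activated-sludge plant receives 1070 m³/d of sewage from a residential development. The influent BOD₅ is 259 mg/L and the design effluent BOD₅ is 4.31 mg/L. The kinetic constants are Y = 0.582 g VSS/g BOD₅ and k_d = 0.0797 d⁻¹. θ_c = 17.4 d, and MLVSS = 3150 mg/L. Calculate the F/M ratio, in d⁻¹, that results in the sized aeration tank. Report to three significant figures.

Rearranging the biomass balance for a CMAS with decay, V = Y·Q·ΔS·θ_c / [X·(1+k_d θ_c)] = 0.582 × 1070 × (259 − 4.31) × 17.4 / [3150 × (1 + 0.0797 × 17.4)] = 2.76×10^6 / 7518 = 367.1 m³.
F/M = Q·S₀ / (V·X) = 1070 × 259 / (367.1 × 3150) = 0.2397 g BOD₅·(g VSS·d)⁻¹.

F/M ≈ 0.240 d⁻¹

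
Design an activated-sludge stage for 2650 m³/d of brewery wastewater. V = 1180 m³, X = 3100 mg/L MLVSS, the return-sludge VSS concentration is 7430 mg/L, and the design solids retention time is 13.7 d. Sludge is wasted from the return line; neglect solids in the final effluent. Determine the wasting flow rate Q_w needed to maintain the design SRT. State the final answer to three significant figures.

Q_w ≈ 35.9 m³/d

Wasting from the return line (neglecting effluent solids): Q_w = V·X / (θ_c·X_r) = 1180 × 3100 / (13.7 × 7430) = 35.94 m³/d.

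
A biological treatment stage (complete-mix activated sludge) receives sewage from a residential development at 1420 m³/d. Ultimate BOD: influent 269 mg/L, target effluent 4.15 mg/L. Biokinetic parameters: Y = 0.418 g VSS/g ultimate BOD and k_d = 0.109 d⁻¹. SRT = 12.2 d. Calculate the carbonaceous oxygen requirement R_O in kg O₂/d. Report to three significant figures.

R_O ≈ 280 kg O₂/d

Observed yield with endogenous decay: Y_obs = Y / (1 + k_d·θ_c) = 0.418 / (1 + 0.109 × 12.2) = 0.418 / 2.330 = 0.1794 g VSS/g ultimate BOD.
Substrate removed = Q·(S₀ − S) = 1420 m³/d × (269 − 4.15) g/m³ = 3.76×10^5 g/d = 376.1 kg/d.
Biomass synthesised: P_X = Y_obs × 376.1 = 67.48 kg VSS/d.
R_O = Q·ΔS − 1.42 P_X = 376.1 − 95.82 = 280.3 kg O₂/d.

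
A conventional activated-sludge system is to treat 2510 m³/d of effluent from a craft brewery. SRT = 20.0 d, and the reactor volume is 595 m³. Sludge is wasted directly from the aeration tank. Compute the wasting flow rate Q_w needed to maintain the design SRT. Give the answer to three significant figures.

For wasting at MLVSS concentration, Q_w = V/θ_c = 595.0/20.0 = 29.75 m³/d.

Q_w ≈ 29.8 m³/d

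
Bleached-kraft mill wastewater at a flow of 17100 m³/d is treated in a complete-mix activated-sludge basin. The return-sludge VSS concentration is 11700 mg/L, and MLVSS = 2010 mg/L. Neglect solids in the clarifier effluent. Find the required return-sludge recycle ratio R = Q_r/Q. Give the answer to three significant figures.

R = Q_r/Q = X/(X_r − X) = 2010 / (11700 − 2010) = 0.2074.

R ≈ 0.207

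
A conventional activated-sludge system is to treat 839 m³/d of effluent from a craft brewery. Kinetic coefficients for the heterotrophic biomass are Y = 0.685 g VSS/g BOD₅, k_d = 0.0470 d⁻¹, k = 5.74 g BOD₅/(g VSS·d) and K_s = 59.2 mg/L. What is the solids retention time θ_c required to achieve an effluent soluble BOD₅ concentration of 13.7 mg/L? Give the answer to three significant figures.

From 1/θ_c = Y·k·S/(K_s + S) − k_d: Y·k·S/(K_s+S) = 0.685 × 5.74 × 13.7 / (59.2 + 13.7) = 0.7389 d⁻¹.
θ_c = 1/(μ − k_d) = 1/(0.7389 − 0.0470) = 1/0.6919 = 1.445 d.

θ_c ≈ 1.45 d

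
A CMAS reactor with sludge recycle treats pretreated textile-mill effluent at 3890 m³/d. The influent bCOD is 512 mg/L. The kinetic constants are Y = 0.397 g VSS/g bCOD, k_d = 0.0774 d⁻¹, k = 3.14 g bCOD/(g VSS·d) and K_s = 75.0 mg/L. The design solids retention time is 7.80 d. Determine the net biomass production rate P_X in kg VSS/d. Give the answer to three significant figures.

From the Monod/SRT balance for a CMAS, S = K_s·(1+k_d θ_c)/[θ_c·(Y k − k_d) − 1] = 75.0 × (1 + 0.0774 × 7.80) / [7.80 × (0.397 × 3.14 − 0.0774) − 1] = 120.3 / 8.120 = 14.81 mg/L.
Y_obs = Y / (1 + k_d θ_c) = 0.397 / (1 + 0.0774 × 7.80) = 0.397 / 1.604 = 0.2475.
ΔS = 512 − 14.8 = 497.2 mg/L, so the substrate removal rate is 3890 × 497.2/1000 = 1934 kg bCOD/d.
Biomass produced: P_X = Y_obs·Q·ΔS = 0.2475 × 1934 ≈ 478.8 kg VSS/d.

P_X ≈ 479 kg VSS/d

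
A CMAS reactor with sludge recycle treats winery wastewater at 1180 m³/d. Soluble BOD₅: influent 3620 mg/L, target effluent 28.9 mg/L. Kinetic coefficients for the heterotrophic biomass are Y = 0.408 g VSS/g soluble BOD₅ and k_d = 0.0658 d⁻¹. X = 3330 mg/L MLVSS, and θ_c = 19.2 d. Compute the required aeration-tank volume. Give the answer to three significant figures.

V ≈ 4400 m³

From the SRT design equation V = Y Q (S₀−S) θ_c / [X (1 + k_d θ_c)] = 0.408 × 1180 × (3620 − 28.9) × 19.2 / [3330 × (1 + 0.0658 × 19.2)] = 3.32×10^7 / 7537 = 4404 m³.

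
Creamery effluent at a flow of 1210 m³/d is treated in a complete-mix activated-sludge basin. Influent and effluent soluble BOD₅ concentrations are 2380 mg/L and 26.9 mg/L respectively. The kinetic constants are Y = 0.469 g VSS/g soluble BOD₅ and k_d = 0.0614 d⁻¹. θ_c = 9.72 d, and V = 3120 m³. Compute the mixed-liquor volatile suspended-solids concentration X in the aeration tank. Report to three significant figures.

X = Y·Q·ΔS·θ_c / [V·(1 + k_d θ_c)] = 0.469 × 1210 × (2380 − 26.9) × 9.72 / [3120 × (1 + 0.0614 × 9.72)] = 2605 mg/L.

X ≈ 2610 mg/L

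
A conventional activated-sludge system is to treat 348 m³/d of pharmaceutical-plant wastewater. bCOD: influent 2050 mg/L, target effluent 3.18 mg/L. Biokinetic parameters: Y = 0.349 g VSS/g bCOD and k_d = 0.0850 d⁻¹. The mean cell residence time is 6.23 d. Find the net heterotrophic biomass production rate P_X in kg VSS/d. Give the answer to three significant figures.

The observed yield is Y_obs = Y/(1 + k_d·θ_c) = 0.349 / (1 + 0.0850 × 6.23) = 0.349 / 1.530 = 0.2282 g VSS per g bCOD removed.
Mass of bCOD removed per day: Q(S₀ − S) = 348 × 2047 g/m³ = 712.3 kg/d.
Biomass produced: P_X = Y_obs·Q·ΔS = 0.2282 × 712.3 ≈ 162.5 kg VSS/d.

P_X ≈ 163 kg VSS/d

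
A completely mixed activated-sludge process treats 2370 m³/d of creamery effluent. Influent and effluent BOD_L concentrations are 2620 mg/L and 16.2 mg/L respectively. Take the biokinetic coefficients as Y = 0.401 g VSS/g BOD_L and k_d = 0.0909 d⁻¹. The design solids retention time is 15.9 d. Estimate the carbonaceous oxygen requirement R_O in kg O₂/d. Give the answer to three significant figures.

Observed yield with endogenous decay: Y_obs = Y / (1 + k_d·θ_c) = 0.401 / (1 + 0.0909 × 15.9) = 0.401 / 2.445 = 0.1640 g VSS/g BOD_L.
Mass of BOD_L removed per day: Q(S₀ − S) = 2370 × 2604 g/m³ = 6171 kg/d.
P_X = Y_obs·Q·(S₀ − S) = 0.1640 × 6171 = 1012 kg VSS/d.
R_O = Q·ΔS − 1.42 P_X = 6171 − 1437 = 4734 kg O₂/d.

R_O ≈ 4730 kg O₂/d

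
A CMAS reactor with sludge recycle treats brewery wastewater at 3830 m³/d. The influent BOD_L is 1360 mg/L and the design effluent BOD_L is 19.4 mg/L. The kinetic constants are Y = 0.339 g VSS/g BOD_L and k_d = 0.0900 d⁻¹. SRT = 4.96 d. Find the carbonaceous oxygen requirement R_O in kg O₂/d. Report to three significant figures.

R_O ≈ 3430 kg O₂/d

Y_obs = Y / (1 + k_d θ_c) = 0.339 / (1 + 0.0900 × 4.96) = 0.339 / 1.446 = 0.2344.
Mass of BOD_L removed per day: Q(S₀ − S) = 3830 × 1341 g/m³ = 5134 kg/d.
P_X = Y_obs·Q·(S₀ − S) = 0.2344 × 5134 = 1203 kg VSS/d.
Carbonaceous O₂ demand = substrate oxidised − cell-mass equivalent = 5134 − 1.42 × 1203 = 3426 kg O₂/d.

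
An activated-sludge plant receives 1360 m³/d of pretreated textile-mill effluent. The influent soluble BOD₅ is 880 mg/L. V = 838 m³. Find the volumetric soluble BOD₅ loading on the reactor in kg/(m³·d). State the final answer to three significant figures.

L_v ≈ 1.43 kg soluble BOD₅/(m³·d)

Applied soluble BOD₅ load per unit volume = Q·S₀/V = (1360 × 880/1000)/838.0 = 1.428 kg soluble BOD₅·m⁻³·d⁻¹.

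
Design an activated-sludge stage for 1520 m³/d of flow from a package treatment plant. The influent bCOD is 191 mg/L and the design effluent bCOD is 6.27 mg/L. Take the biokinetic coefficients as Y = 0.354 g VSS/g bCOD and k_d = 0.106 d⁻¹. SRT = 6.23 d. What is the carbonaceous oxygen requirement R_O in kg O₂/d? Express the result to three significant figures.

R_O ≈ 196 kg O₂/d

The observed yield is Y_obs = Y/(1 + k_d·θ_c) = 0.354 / (1 + 0.106 × 6.23) = 0.354 / 1.660 = 0.2132 g VSS per g bCOD removed.
Mass of bCOD removed per day: Q(S₀ − S) = 1520 × 184.7 g/m³ = 280.8 kg/d.
Net sludge production P_X = 0.2132 × 280.8 = 59.87 kg VSS/d.
R_O = Q·ΔS − 1.42 P_X = 280.8 − 85.01 = 195.8 kg O₂/d.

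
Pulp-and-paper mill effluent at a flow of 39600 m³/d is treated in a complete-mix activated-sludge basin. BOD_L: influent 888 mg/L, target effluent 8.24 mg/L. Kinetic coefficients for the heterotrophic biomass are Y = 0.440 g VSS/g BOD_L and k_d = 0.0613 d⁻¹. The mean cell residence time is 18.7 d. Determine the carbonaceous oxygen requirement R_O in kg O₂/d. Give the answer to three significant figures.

R_O ≈ 24700 kg O₂/d

Y_obs = Y / (1 + k_d θ_c) = 0.440 / (1 + 0.0613 × 18.7) = 0.440 / 2.146 = 0.2050.
Mass of BOD_L removed per day: Q(S₀ − S) = 39600 × 879.8 g/m³ = 34838 kg/d.
P_X = Y_obs·Q·(S₀ − S) = 0.2050 × 34838 = 7142 kg VSS/d.
R_O = Q·(S₀ − S) − 1.42·P_X = 34838 − 1.42 × 7142 = 24697 kg O₂/d.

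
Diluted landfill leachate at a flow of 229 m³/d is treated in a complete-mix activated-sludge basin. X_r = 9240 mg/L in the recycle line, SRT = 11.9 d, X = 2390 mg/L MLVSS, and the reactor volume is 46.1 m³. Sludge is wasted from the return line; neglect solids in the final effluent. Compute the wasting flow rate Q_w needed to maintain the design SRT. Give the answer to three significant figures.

θ_c = V·X/(Q_w·X_r) when wasting from the recycle, so Q_w = V·X/(θ_c·X_r) = 46.10 × 2390 / (11.9 × 9240) = 1.002 m³/d.

Q_w ≈ 1.00 m³/d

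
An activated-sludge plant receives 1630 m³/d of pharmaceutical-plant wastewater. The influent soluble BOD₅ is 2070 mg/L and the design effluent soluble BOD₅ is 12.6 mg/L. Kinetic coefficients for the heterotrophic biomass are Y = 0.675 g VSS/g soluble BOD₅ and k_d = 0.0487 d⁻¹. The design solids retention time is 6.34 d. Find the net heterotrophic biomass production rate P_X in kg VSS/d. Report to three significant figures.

The observed yield is Y_obs = Y/(1 + k_d·θ_c) = 0.675 / (1 + 0.0487 × 6.34) = 0.675 / 1.309 = 0.5158 g VSS per g soluble BOD₅ removed.
Q·(S₀ − S) = 1630 × (2070 − 12.6) × 10⁻³ = 3354 kg/d removed.
P_X = Y_obs · Q(S₀ − S) = 0.5158 × 3354 = 1730 kg VSS/d.

P_X ≈ 1730 kg VSS/d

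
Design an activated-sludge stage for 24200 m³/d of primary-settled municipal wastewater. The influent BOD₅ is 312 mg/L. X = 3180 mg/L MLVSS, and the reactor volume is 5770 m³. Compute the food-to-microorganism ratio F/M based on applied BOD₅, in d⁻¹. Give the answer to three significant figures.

F/M ≈ 0.411 d⁻¹

F/M = applied load / biomass = Q·S₀/(V·X) = 24200 × 312 / (5770 × 3180) = 0.4115 d⁻¹.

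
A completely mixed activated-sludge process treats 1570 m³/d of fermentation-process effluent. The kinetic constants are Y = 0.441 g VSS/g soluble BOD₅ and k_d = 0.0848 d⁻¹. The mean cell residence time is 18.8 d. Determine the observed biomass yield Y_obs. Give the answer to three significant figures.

Y_obs ≈ 0.170 g VSS/g soluble BOD₅

Correct the yield for decay: Y_obs = Y/(1 + k_d θ_c) = 0.441 / (1 + 0.0848 × 18.8) = 0.441 / 2.594 = 0.1700.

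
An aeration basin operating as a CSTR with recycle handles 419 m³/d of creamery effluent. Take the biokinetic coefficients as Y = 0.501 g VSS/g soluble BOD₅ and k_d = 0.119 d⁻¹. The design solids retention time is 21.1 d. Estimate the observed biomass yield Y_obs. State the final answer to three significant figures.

Y_obs ≈ 0.143 g VSS/g soluble BOD₅

Y_obs = Y / (1 + k_d θ_c) = 0.501 / (1 + 0.119 × 21.1) = 0.501 / 3.511 = 0.1427.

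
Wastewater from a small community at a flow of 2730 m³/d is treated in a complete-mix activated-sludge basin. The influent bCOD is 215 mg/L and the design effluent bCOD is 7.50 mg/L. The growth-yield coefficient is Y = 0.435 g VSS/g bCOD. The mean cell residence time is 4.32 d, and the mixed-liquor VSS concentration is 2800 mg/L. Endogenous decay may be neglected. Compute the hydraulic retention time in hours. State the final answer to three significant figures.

τ ≈ 3.34 h

Biomass mass balance (decay neglected): V·X = Y·Q·(S₀ − S)·θ_c, so V = 0.435 × 2730 × (215 − 7.50) × 4.32 / 2800 = 380.2 m³.
HRT = V/Q = 380.2 m³ / 2730 m³·d⁻¹ = 0.1393 d × 24 = 3.342 h.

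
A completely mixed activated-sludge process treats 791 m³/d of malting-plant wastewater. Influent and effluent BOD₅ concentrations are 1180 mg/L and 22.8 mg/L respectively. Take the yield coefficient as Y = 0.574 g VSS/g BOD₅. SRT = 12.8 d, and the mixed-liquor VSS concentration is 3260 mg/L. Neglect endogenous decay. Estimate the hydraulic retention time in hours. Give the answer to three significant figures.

Biomass mass balance (decay neglected): V·X = Y·Q·(S₀ − S)·θ_c, so V = 0.574 × 791 × (1180 − 22.8) × 12.8 / 3260 = 2063 m³.
τ = V/Q = 2063/791 = 2.608 d, or 62.59 h.

τ ≈ 62.6 h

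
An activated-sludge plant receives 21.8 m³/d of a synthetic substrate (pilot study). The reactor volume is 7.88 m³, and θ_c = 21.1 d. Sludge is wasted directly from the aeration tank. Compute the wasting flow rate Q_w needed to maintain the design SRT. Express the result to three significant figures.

Q_w ≈ 0.373 m³/d

With mixed-liquor wasting, θ_c = V/Q_w, so Q_w = V/θ_c = 7.880/21.1 = 0.3735 m³/d.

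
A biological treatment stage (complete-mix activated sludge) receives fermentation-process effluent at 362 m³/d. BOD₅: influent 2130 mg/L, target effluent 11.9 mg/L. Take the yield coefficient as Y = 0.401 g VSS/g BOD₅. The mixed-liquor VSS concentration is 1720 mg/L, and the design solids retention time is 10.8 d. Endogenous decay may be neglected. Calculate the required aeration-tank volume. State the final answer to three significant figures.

V ≈ 1930 m³

Biomass mass balance (decay neglected): V·X = Y·Q·(S₀ − S)·θ_c, so V = 0.401 × 362 × (2130 − 11.9) × 10.8 / 1720 = 1931 m³.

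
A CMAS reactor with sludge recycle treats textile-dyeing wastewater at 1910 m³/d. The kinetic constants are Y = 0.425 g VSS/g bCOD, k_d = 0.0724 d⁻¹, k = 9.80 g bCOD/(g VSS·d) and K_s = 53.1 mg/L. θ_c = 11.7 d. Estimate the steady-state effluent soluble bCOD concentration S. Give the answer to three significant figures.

From the Monod/SRT balance for a CMAS, S = K_s·(1+k_d θ_c)/[θ_c·(Y k − k_d) − 1] = 53.1 × (1 + 0.0724 × 11.7) / [11.7 × (0.425 × 9.80 − 0.0724) − 1] = 98.08 / 46.88 = 2.092 mg/L.

S ≈ 2.09 mg/L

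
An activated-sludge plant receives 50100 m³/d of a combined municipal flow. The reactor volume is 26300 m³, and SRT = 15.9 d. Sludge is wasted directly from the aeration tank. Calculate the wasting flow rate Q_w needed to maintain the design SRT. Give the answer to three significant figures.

With mixed-liquor wasting, θ_c = V/Q_w, so Q_w = V/θ_c = 26300/15.9 = 1654 m³/d.

Q_w ≈ 1650 m³/d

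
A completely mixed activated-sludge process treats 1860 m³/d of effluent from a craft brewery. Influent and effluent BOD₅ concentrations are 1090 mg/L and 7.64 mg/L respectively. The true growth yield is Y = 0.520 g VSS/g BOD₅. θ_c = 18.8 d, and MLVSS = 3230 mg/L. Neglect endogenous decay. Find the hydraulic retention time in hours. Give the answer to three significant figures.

V·X = Y·Q·ΔS·θ_c gives V = 0.520 × 1860 × (1090 − 7.64) × 18.8 / 3230 = 6093 m³.
Hydraulic retention time τ = V/Q = 6093 / 1860 = 3.276 d = 78.62 h.

τ ≈ 78.6 h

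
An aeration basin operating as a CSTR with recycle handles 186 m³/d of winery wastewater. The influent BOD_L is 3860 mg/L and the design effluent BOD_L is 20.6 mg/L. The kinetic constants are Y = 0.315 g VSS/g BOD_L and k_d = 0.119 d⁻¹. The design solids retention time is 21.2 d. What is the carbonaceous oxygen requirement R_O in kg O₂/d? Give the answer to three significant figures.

Correct the yield for decay: Y_obs = Y/(1 + k_d θ_c) = 0.315 / (1 + 0.119 × 21.2) = 0.315 / 3.523 = 0.08942.
Substrate removed = Q·(S₀ − S) = 186 m³/d × (3860 − 20.6) g/m³ = 7.14×10^5 g/d = 714.1 kg/d.
P_X = Y_obs·Q·(S₀ − S) = 0.08942 × 714.1 = 63.86 kg VSS/d.
Carbonaceous O₂ demand = substrate oxidised − cell-mass equivalent = 714.1 − 1.42 × 63.86 = 623.5 kg O₂/d.

R_O ≈ 623 kg O₂/d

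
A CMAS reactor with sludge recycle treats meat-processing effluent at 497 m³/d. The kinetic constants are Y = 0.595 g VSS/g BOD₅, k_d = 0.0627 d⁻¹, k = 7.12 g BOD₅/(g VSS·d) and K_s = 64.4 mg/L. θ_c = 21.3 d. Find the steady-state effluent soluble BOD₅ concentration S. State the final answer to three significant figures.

S ≈ 1.71 mg/L

Effluent substrate depends only on kinetics and SRT: S = K_s(1 + k_d θ_c) / [θ_c(Yk − k_d) − 1] = 64.4 × (1 + 0.0627 × 21.3) / [21.3 × (0.595 × 7.12 − 0.0627) − 1] = 150.4 / 87.90 = 1.711 mg/L.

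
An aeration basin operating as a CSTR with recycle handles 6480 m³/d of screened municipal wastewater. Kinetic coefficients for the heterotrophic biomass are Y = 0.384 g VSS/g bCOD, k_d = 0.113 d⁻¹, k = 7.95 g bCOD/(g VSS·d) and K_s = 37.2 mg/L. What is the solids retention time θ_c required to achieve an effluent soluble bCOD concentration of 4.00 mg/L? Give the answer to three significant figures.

At the target effluent, Y k S/(K_s+S) = 0.384×7.95×4.00/41.20 = 0.2964 d⁻¹.
Then 1/θ_c = μ − k_d = 0.2964 − 0.113 = 0.1834 d⁻¹, giving θ_c = 5.453 d.

θ_c ≈ 5.45 d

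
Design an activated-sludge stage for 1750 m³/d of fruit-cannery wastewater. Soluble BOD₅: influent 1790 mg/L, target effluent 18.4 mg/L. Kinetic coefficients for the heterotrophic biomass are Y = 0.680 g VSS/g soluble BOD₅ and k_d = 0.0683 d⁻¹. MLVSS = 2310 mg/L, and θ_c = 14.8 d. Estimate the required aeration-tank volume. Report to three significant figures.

V ≈ 6720 m³

Steady-state biomass mass balance: V·X·(1 + k_d·θ_c) = Y·Q·(S₀ − S)·θ_c, so V = 0.680 × 1750 × (1790 − 18.4) × 14.8 / [2310 × (1 + 0.0683 × 14.8)] = 3.12×10^7 / 4645 = 6717 m³.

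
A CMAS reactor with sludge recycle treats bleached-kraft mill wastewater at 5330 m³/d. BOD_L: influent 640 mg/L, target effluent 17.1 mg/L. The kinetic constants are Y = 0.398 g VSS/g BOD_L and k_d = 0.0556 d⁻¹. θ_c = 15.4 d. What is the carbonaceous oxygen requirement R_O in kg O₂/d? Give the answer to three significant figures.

R_O ≈ 2310 kg O₂/d

Observed yield with endogenous decay: Y_obs = Y / (1 + k_d·θ_c) = 0.398 / (1 + 0.0556 × 15.4) = 0.398 / 1.856 = 0.2144 g VSS/g BOD_L.
Q·(S₀ − S) = 5330 × (640 − 17.1) × 10⁻³ = 3320 kg/d removed.
P_X = Y_obs·Q·(S₀ − S) = 0.2144 × 3320 = 711.9 kg VSS/d.
Carbonaceous O₂ demand = substrate oxidised − cell-mass equivalent = 3320 − 1.42 × 711.9 = 2309 kg O₂/d.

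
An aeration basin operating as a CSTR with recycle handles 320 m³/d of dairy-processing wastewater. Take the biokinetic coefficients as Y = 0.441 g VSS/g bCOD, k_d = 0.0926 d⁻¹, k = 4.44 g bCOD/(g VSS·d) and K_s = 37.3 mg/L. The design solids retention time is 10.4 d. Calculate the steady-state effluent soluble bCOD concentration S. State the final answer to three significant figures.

S ≈ 3.98 mg/L

Effluent substrate depends only on kinetics and SRT: S = K_s(1 + k_d θ_c) / [θ_c(Yk − k_d) − 1] = 37.3 × (1 + 0.0926 × 10.4) / [10.4 × (0.441 × 4.44 − 0.0926) − 1] = 73.22 / 18.40 = 3.979 mg/L.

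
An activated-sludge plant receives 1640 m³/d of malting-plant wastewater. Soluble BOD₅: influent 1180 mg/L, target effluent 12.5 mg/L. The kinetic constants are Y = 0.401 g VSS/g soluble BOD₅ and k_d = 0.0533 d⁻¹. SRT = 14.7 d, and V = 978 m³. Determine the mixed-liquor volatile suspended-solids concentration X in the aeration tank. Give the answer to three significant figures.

From V·X·(1 + k_d·θ_c) = Y·Q·(S₀ − S)·θ_c: X = 0.401 × 1640 × (1180 − 12.5) × 14.7 / [978 × (1 + 0.0533 × 14.7)] = 6471 mg/L.

X ≈ 6470 mg/L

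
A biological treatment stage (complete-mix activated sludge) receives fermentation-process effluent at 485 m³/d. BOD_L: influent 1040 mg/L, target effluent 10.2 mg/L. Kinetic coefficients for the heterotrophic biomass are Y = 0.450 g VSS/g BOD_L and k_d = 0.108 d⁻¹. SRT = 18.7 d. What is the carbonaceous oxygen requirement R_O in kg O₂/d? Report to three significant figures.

R_O ≈ 394 kg O₂/d

Y_obs = Y / (1 + k_d θ_c) = 0.450 / (1 + 0.108 × 18.7) = 0.450 / 3.020 = 0.1490.
Substrate removed = Q·(S₀ − S) = 485 m³/d × (1040 − 10.2) g/m³ = 4.99×10^5 g/d = 499.5 kg/d.
Biomass synthesised: P_X = Y_obs × 499.5 = 74.43 kg VSS/d.
R_O = Q·ΔS − 1.42 P_X = 499.5 − 105.7 = 393.8 kg O₂/d.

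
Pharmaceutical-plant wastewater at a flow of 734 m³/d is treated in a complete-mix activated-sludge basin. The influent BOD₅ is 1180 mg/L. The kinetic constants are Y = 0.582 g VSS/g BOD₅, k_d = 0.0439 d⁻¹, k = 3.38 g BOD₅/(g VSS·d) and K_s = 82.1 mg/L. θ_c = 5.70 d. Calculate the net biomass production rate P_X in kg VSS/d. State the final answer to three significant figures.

For a completely mixed reactor with recycle the Lawrence–McCarty relation gives S = K_s·(1 + k_d·θ_c) / [θ_c·(Y·k − k_d) − 1] = 82.1 × (1 + 0.0439 × 5.70) / [5.70 × (0.582 × 3.38 − 0.0439) − 1] = 102.6 / 9.963 = 10.30 mg/L.
Correct the yield for decay: Y_obs = Y/(1 + k_d θ_c) = 0.582 / (1 + 0.0439 × 5.70) = 0.582 / 1.250 = 0.4655.
Mass of BOD₅ removed per day: Q(S₀ − S) = 734 × 1170 g/m³ = 858.6 kg/d.
So the net sludge growth is P_X = 0.4655 × 858.6 = 399.7 kg VSS/d.

P_X ≈ 400 kg VSS/d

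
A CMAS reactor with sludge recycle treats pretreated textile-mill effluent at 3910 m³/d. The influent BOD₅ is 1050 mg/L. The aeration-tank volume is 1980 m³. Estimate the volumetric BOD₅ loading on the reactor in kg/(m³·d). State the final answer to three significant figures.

L_v = Q S₀ / V = 3910 × 1050 × 10⁻³ / 1980 = 2.073 kg/(m³·d).

L_v ≈ 2.07 kg BOD₅/(m³·d)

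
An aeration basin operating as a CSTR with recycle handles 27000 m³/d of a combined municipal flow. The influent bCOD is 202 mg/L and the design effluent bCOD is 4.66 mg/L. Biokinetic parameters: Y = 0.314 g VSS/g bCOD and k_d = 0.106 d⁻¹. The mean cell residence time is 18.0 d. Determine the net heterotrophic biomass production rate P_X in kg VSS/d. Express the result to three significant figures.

Correct the yield for decay: Y_obs = Y/(1 + k_d θ_c) = 0.314 / (1 + 0.106 × 18.0) = 0.314 / 2.908 = 0.1080.
Substrate removed = Q·(S₀ − S) = 27000 m³/d × (202 − 4.66) g/m³ = 5.33×10^6 g/d = 5328 kg/d.
So the net sludge growth is P_X = 0.1080 × 5328 = 575.3 kg VSS/d.

P_X ≈ 575 kg VSS/d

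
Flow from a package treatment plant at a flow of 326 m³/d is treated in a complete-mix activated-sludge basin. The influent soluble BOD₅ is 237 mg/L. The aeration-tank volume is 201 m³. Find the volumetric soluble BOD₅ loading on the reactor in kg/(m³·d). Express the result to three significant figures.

L_v ≈ 0.384 kg soluble BOD₅/(m³·d)

Applied soluble BOD₅ load per unit volume = Q·S₀/V = (326 × 237/1000)/201.0 = 0.3844 kg soluble BOD₅·m⁻³·d⁻¹.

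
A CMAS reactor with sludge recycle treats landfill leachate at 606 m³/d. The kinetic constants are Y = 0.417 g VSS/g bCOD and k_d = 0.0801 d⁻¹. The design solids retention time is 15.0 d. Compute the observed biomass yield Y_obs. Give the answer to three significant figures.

Y_obs ≈ 0.189 g VSS/g bCOD

Y_obs = Y / (1 + k_d θ_c) = 0.417 / (1 + 0.0801 × 15.0) = 0.417 / 2.202 = 0.1894.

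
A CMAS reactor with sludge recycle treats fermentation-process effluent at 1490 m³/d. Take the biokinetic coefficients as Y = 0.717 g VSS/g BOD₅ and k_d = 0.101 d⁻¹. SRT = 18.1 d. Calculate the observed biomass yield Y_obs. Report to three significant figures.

Correct the yield for decay: Y_obs = Y/(1 + k_d θ_c) = 0.717 / (1 + 0.101 × 18.1) = 0.717 / 2.828 = 0.2535.

Y_obs ≈ 0.254 g VSS/g BOD₅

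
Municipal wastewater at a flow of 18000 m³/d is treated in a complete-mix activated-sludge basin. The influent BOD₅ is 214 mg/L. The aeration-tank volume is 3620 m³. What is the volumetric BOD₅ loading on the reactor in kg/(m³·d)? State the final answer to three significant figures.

L_v ≈ 1.06 kg BOD₅/(m³·d)

L_v = Q S₀ / V = 18000 × 214 × 10⁻³ / 3620 = 1.064 kg/(m³·d).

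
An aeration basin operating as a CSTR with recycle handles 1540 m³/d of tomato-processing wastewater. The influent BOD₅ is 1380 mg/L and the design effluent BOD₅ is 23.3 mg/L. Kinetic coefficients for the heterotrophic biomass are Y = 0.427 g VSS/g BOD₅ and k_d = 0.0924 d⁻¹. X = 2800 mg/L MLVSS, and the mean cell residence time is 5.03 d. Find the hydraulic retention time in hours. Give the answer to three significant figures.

τ ≈ 17.1 h

Steady-state biomass mass balance: V·X·(1 + k_d·θ_c) = Y·Q·(S₀ − S)·θ_c, so V = 0.427 × 1540 × (1380 − 23.3) × 5.03 / [2800 × (1 + 0.0924 × 5.03)] = 4.49×10^6 / 4101 = 1094 m³.
HRT = V/Q = 1094 m³ / 1540 m³·d⁻¹ = 0.7105 d × 24 = 17.05 h.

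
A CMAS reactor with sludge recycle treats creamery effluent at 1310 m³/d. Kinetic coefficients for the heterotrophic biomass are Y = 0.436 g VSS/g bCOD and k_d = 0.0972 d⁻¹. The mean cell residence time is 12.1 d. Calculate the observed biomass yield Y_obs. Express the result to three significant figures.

Y_obs ≈ 0.200 g VSS/g bCOD

Y_obs = Y / (1 + k_d θ_c) = 0.436 / (1 + 0.0972 × 12.1) = 0.436 / 2.176 = 0.2004.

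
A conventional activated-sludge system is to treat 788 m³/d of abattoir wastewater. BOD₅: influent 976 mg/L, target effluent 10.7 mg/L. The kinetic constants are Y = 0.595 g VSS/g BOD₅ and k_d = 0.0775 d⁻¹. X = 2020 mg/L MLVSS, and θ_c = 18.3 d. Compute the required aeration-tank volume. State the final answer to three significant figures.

V ≈ 1700 m³

From the SRT design equation V = Y Q (S₀−S) θ_c / [X (1 + k_d θ_c)] = 0.595 × 788 × (976 − 10.7) × 18.3 / [2020 × (1 + 0.0775 × 18.3)] = 8.28×10^6 / 4885 = 1696 m³.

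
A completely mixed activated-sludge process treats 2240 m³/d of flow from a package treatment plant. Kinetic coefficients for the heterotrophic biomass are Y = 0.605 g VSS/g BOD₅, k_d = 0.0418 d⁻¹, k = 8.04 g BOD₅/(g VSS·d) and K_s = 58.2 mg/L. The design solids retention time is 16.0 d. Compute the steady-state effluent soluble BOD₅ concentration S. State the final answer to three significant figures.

Effluent substrate depends only on kinetics and SRT: S = K_s(1 + k_d θ_c) / [θ_c(Yk − k_d) − 1] = 58.2 × (1 + 0.0418 × 16.0) / [16.0 × (0.605 × 8.04 − 0.0418) − 1] = 97.12 / 76.16 = 1.275 mg/L.

S ≈ 1.28 mg/L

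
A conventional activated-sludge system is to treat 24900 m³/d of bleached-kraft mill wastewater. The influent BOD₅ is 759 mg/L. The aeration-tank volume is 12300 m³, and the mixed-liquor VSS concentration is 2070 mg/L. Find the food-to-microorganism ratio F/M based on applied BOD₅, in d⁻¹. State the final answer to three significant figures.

Food-to-microorganism ratio F/M = Q S₀ / (V X) = 24900 × 759 / (12300 × 2070) = 0.7423 d⁻¹.

F/M ≈ 0.742 d⁻¹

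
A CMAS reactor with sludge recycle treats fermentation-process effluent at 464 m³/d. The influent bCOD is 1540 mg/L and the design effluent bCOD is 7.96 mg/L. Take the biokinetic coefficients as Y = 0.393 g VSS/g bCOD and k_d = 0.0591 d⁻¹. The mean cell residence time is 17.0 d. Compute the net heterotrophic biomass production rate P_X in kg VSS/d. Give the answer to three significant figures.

The observed yield is Y_obs = Y/(1 + k_d·θ_c) = 0.393 / (1 + 0.0591 × 17.0) = 0.393 / 2.005 = 0.1960 g VSS per g bCOD removed.
Substrate removed = Q·(S₀ − S) = 464 m³/d × (1540 − 7.96) g/m³ = 7.11×10^5 g/d = 710.9 kg/d.
Net biomass production P_X = Y_obs × Q·(S₀ − S) = 0.1960 × 710.9 = 139.4 kg VSS/d.

P_X ≈ 139 kg VSS/d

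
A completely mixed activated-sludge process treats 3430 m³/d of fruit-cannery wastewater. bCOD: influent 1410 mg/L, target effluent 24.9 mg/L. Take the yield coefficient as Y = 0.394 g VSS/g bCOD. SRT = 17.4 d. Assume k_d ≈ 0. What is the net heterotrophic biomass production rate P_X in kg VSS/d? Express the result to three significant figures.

No decay correction is needed, so Y_obs = Y = 0.394.
ΔS = 1410 − 24.9 = 1385 mg/L, so the substrate removal rate is 3430 × 1385/1000 = 4751 kg bCOD/d.
So the net sludge growth is P_X = 0.3940 × 4751 = 1872 kg VSS/d.

P_X ≈ 1870 kg VSS/d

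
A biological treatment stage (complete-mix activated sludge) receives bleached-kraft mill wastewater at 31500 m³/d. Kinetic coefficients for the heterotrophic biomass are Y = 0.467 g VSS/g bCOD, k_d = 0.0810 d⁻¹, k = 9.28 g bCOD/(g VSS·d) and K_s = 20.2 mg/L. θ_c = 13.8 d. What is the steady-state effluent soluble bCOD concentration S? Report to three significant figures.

S ≈ 0.742 mg/L

For a completely mixed reactor with recycle the Lawrence–McCarty relation gives S = K_s·(1 + k_d·θ_c) / [θ_c·(Y·k − k_d) − 1] = 20.2 × (1 + 0.0810 × 13.8) / [13.8 × (0.467 × 9.28 − 0.0810) − 1] = 42.78 / 57.69 = 0.7416 mg/L.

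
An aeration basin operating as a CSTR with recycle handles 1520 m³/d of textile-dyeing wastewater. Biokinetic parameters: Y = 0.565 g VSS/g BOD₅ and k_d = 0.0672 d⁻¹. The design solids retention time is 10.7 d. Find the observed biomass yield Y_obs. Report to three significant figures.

Y_obs ≈ 0.329 g VSS/g BOD₅

Y_obs = Y / (1 + k_d θ_c) = 0.565 / (1 + 0.0672 × 10.7) = 0.565 / 1.719 = 0.3287.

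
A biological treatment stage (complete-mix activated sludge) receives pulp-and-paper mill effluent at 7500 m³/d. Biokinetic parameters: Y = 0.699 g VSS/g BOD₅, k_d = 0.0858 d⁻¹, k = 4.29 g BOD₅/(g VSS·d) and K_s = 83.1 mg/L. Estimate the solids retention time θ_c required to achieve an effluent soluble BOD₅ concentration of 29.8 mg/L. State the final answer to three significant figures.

θ_c ≈ 1.42 d

At the target effluent, Y k S/(K_s+S) = 0.699×4.29×29.8/112.9 = 0.7915 d⁻¹.
θ_c = 1/(μ − k_d) = 1/(0.7915 − 0.0858) = 1/0.7057 = 1.417 d.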